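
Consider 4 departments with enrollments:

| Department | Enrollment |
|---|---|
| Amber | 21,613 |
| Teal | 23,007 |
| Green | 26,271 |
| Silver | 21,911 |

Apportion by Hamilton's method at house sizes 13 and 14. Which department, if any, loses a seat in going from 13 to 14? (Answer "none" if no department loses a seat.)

At 13 seats: Amber 3, Teal 3, Green 4, Silver 3.
At 14 seats: Amber 3, Teal 4, Green 4, Silver 3.
No department's allocation decreased.

none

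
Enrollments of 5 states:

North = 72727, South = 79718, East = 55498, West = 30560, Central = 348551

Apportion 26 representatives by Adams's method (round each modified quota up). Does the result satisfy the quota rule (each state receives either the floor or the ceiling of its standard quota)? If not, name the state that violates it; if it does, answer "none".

Central

Standard quotas: North 3.221, South 3.531, East 2.458, West 1.353, Central 15.437.
Adams allocation: North 3, South 4, East 3, West 2, Central 14.
Central has quota 15.437 (lower 15, upper 16) but receives 14 — outside the quota interval.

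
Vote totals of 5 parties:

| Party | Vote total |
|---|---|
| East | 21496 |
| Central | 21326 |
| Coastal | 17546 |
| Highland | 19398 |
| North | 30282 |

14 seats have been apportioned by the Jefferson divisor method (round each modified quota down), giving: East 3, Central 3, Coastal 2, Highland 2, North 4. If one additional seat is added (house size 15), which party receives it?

Priority for the next seat is population ÷ (current seats + 1).
Priorities: East 5374.000, Central 5331.500, Coastal 5848.667, Highland 6466.000, North 6056.400.
Highest priority: Highland.

Highland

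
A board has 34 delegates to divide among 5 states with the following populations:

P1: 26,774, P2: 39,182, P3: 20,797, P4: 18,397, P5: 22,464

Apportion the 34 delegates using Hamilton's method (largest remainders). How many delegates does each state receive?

Standard divisor: 127614 ÷ 34 ≈ 3753.353.
Standard quotas: P1 7.1334, P2 10.4392, P3 5.5409, P4 4.9015, P5 5.9850.
Lower quotas: P1 7, P2 10, P3 5, P4 4, P5 5 (sum 31, leaving 3 seats).
Remainders in descending order: P5 0.9850, P4 0.9015, P3 0.5409, P2 0.4392, P1 0.1334.
The surplus seats go to P5, P4, P3.

P1=7, P2=10, P3=6, P4=5, P5=6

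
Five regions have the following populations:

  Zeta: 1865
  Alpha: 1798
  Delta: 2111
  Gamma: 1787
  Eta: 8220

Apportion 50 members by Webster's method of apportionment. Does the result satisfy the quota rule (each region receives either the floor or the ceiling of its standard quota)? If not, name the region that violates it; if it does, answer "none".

Eta

Standard quotas: Zeta 5.909, Alpha 5.697, Delta 6.688, Gamma 5.662, Eta 26.044.
Webster allocation: Zeta 6, Alpha 6, Delta 7, Gamma 6, Eta 25.
Eta has quota 26.044 (lower 26, upper 27) but receives 25 — outside the quota interval.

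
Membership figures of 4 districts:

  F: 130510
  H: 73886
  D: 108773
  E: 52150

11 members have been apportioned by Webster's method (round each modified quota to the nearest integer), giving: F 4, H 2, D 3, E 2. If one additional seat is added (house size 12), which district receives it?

Priority for the next seat is population ÷ (current seats + 0.5).
Priorities: F 29002.222, H 29554.400, D 31078.000, E 20860.000.
Highest priority: D.

D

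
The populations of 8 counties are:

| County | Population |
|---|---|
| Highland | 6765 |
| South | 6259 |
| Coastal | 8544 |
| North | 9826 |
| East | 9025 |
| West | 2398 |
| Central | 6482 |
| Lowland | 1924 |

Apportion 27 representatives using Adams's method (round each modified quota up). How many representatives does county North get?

Standard divisor 51223/27 ≈ 1897.148; standard quotas: Highland 3.566, South 3.299, Coastal 4.504, North 5.179, East 4.757, West 1.264, Central 3.417, Lowland 1.014.
Rounding up gives 4, 4, 5, 6, 5, 2, 4, 2 = 32 seats, so the divisor must be adjusted.
With modified divisor 2200: modified quotas Highland 3.075, South 2.845, Coastal 3.884, North 4.466, East 4.102, West 1.090, Central 2.946, Lowland 0.875.
Rounding up: Highland 4, South 3, Coastal 4, North 5, East 5, West 2, Central 3, Lowland 1 (total 27).
North receives 5.

5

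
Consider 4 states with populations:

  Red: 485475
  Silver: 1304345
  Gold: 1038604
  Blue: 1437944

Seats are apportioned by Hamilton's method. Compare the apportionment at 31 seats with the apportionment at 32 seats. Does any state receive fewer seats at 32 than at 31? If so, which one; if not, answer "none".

Red

At 31 seats: Red 4, Silver 9, Gold 8, Blue 10.
At 32 seats: Red 3, Silver 10, Gold 8, Blue 11.
Red drops from 4 to 3.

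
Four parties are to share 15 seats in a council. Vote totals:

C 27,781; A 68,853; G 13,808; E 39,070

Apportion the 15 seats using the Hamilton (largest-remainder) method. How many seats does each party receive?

The standard divisor is 149512/15 ≈ 9967.467.
Standard quotas: C 2.7872, A 6.9078, G 1.3853, E 3.9198.
Lower quotas: C 2, A 6, G 1, E 3 (sum 12, leaving 3 seats).
Remainders in descending order: E 0.9198, A 0.9078, C 0.7872, G 0.3853.
Largest remainders: E, A, C receive the extra seats.

C 3, A 7, G 1, E 4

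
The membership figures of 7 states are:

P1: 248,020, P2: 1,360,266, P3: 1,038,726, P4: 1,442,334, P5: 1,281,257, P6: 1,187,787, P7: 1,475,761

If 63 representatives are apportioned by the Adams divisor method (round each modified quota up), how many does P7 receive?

12

Standard divisor 8034151/63 ≈ 127526.206; standard quotas: P1 1.945, P2 10.667, P3 8.145, P4 11.310, P5 10.047, P6 9.314, P7 11.572.
Rounding up gives 2, 11, 9, 12, 11, 10, 12 = 67 seats, so the divisor must be adjusted.
With modified divisor 133100: modified quotas P1 1.863, P2 10.220, P3 7.804, P4 10.836, P5 9.626, P6 8.924, P7 11.088.
Rounding up: P1 2, P2 11, P3 8, P4 11, P5 10, P6 9, P7 12 (total 63).
P7 receives 12.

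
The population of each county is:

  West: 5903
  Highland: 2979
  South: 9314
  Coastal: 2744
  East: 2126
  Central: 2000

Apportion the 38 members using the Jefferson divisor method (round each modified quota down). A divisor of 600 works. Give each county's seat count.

West: 9; Highland: 4; South: 15; Coastal: 4; East: 3; Central: 3

With modified divisor 600: modified quotas West 9.838, Highland 4.965, South 15.523, Coastal 4.573, East 3.543, Central 3.333.
Rounding down: West 9, Highland 4, South 15, Coastal 4, East 3, Central 3 (total 38).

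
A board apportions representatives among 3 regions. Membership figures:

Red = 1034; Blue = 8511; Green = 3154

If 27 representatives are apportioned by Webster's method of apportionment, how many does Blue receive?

18

Standard divisor 12699/27 ≈ 470.333; standard quotas: Red 2.198, Blue 18.096, Green 6.706.
Rounding to the nearest integer gives Red 2, Blue 18, Green 7 — total 27, matching the house size, so no adjustment is needed.
Blue receives 18.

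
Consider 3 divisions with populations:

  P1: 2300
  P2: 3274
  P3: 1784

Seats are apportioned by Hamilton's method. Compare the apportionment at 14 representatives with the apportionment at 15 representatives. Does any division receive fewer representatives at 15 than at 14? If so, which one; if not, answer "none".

P3

At 14 seats: P1 4, P2 6, P3 4.
At 15 seats: P1 5, P2 7, P3 3.
P3 drops from 4 to 3.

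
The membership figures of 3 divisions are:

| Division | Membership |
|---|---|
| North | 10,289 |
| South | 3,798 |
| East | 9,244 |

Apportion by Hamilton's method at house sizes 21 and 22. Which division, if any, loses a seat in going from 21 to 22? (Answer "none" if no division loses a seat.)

South

At 21 seats: North 9, South 4, East 8.
At 22 seats: North 10, South 3, East 9.
South drops from 4 to 3.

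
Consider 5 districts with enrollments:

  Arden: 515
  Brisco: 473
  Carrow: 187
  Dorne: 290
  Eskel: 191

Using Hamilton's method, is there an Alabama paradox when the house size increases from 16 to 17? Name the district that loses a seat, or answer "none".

none

At 16 seats: Arden 5, Brisco 4, Carrow 2, Dorne 3, Eskel 2.
At 17 seats: Arden 5, Brisco 5, Carrow 2, Dorne 3, Eskel 2.
No district's allocation decreased.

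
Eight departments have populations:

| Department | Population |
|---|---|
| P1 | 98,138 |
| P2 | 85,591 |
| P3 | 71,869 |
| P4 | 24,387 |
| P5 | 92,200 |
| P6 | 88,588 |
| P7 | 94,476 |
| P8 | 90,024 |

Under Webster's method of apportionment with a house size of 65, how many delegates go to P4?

Standard divisor 645273/65 ≈ 9927.277; standard quotas: P1 9.886, P2 8.622, P3 7.240, P4 2.457, P5 9.288, P6 8.924, P7 9.517, P8 9.068.
Rounding to the nearest integer gives P1 10, P2 9, P3 7, P4 2, P5 9, P6 9, P7 10, P8 9 — total 65, matching the house size, so no adjustment is needed.
P4 receives 2.

2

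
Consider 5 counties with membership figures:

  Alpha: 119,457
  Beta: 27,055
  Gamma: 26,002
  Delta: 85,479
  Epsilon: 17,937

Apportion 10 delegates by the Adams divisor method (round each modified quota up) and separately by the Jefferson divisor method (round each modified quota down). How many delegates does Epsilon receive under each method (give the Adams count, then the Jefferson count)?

Adams: Alpha 4, Beta 1, Gamma 1, Delta 3, Epsilon 1.
Jefferson: Alpha 5, Beta 1, Gamma 1, Delta 3, Epsilon 0.
Epsilon gets 1 under Adams and 0 under Jefferson.

1 and 0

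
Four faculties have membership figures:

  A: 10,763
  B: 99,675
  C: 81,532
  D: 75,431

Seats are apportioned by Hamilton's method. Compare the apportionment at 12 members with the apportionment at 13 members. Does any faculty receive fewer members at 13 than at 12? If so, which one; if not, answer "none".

At 12 seats: A 1, B 4, C 4, D 3.
At 13 seats: A 0, B 5, C 4, D 4.
A drops from 1 to 0.

A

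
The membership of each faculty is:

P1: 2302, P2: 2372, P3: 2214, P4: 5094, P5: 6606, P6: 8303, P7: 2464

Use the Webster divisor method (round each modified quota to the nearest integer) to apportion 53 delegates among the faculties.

Standard divisor 29355/53 ≈ 553.868; standard quotas: P1 4.156, P2 4.283, P3 3.997, P4 9.197, P5 11.927, P6 14.991, P7 4.449.
Rounding to the nearest integer gives 4, 4, 4, 9, 12, 15, 4 = 52 seats, so the divisor must be adjusted.
With modified divisor 540: modified quotas P1 4.263, P2 4.393, P3 4.100, P4 9.433, P5 12.233, P6 15.376, P7 4.563.
Rounding to the nearest integer: P1 4, P2 4, P3 4, P4 9, P5 12, P6 15, P7 5 (total 53).

P1: 4, P2: 4, P3: 4, P4: 9, P5: 12, P6: 15, P7: 5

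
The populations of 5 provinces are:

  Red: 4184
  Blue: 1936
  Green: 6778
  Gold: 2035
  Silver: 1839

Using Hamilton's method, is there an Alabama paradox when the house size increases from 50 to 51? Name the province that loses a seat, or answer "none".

Silver

At 50 seats: Red 12, Blue 6, Green 20, Gold 6, Silver 6.
At 51 seats: Red 13, Blue 6, Green 21, Gold 6, Silver 5.
Silver drops from 6 to 5.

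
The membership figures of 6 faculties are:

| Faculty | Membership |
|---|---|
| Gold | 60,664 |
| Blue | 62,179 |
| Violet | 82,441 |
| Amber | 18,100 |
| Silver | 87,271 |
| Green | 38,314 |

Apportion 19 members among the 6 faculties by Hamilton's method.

Gold 3; Blue 3; Violet 5; Amber 1; Silver 5; Green 2

Total 348969; standard divisor 348969/19 ≈ 18366.789.
Standard quotas: Gold 3.3029, Blue 3.3854, Violet 4.4886, Amber 0.9855, Silver 4.7516, Green 2.0860.
Lower quotas: Gold 3, Blue 3, Violet 4, Amber 0, Silver 4, Green 2 (sum 16, leaving 3 seats).
Remainders in descending order: Amber 0.9855, Silver 0.7516, Violet 0.4886, Blue 0.3854, Gold 0.3029, Green 0.0860.
The surplus seats go to Amber, Silver, Violet.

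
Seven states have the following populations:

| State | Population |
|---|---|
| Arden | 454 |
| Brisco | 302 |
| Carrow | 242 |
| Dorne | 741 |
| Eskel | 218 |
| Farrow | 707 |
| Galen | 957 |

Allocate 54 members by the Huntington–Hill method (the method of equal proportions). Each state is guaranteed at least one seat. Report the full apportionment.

Arden 7, Brisco 5, Carrow 4, Dorne 11, Eskel 3, Farrow 10, Galen 14

With divisor 67.5: modified quotas Arden 6.726, Brisco 4.474, Carrow 3.585, Dorne 10.978, Eskel 3.230, Farrow 10.474, Galen 14.178.
Geometric-mean thresholds: Arden √(6·7)=6.481, Brisco √(4·5)=4.472, Carrow √(3·4)=3.464, Dorne √(10·11)=10.488, Eskel √(3·4)=3.464, Farrow √(10·11)=10.488, Galen √(14·15)=14.491.
Each quota rounded against its threshold gives Arden 7, Brisco 5, Carrow 4, Dorne 11, Eskel 3, Farrow 10, Galen 14 (total 54).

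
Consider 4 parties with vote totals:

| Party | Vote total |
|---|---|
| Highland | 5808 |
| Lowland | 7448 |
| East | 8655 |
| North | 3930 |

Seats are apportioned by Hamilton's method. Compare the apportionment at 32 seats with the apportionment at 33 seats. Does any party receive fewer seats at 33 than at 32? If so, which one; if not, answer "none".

At 32 seats: Highland 7, Lowland 9, East 11, North 5.
At 33 seats: Highland 7, Lowland 10, East 11, North 5.
No party's allocation decreased.

none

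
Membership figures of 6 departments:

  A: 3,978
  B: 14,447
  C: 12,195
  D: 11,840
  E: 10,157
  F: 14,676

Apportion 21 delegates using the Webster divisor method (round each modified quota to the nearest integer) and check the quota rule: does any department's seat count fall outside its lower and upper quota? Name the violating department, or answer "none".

Standard quotas: A 1.241, B 4.508, C 3.806, D 3.695, E 3.170, F 4.580.
Webster allocation: A 1, B 4, C 4, D 4, E 3, F 5.
Every allocation lies between the lower and upper quota.

none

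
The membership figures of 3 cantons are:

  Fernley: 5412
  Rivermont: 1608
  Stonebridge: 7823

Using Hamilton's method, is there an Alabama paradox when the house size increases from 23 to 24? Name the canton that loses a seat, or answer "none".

At 23 seats: Fernley 8, Rivermont 3, Stonebridge 12.
At 24 seats: Fernley 9, Rivermont 2, Stonebridge 13.
Rivermont drops from 3 to 2.

Rivermont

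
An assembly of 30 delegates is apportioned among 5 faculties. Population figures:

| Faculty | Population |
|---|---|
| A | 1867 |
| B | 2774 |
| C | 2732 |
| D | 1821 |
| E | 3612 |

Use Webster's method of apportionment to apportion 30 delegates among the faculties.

Standard divisor 12806/30 ≈ 426.867; standard quotas: A 4.374, B 6.499, C 6.400, D 4.266, E 8.462.
Rounding to the nearest integer gives 4, 6, 6, 4, 8 = 28 seats, so the divisor must be adjusted.
With modified divisor 423: modified quotas A 4.414, B 6.558, C 6.459, D 4.305, E 8.539.
Rounding to the nearest integer: A 4, B 7, C 6, D 4, E 9 (total 30).

A: 4; B: 7; C: 6; D: 4; E: 9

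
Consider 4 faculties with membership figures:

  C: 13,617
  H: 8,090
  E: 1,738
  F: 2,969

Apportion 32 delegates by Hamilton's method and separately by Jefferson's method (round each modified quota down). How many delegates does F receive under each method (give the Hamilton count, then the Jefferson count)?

Hamilton: C 16, H 10, E 2, F 4.
Jefferson: C 17, H 10, E 2, F 3.
F gets 4 under Hamilton and 3 under Jefferson.

4 and 3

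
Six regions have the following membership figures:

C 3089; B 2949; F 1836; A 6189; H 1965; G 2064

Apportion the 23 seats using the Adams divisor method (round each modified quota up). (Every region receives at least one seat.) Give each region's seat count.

Standard divisor 18092/23 ≈ 786.609; standard quotas: C 3.927, B 3.749, F 2.334, A 7.868, H 2.498, G 2.624.
Rounding up gives 4, 4, 3, 8, 3, 3 = 25 seats, so the divisor must be adjusted.
With modified divisor 950: modified quotas C 3.252, B 3.104, F 1.933, A 6.515, H 2.068, G 2.173.
Rounding up: C 4, B 4, F 2, A 7, H 3, G 3 (total 23).

C: 4; B: 4; F: 2; A: 7; H: 3; G: 3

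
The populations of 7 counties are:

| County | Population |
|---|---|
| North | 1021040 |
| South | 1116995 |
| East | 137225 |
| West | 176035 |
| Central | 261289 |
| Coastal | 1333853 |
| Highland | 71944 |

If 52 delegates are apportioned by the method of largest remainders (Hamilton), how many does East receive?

2

Standard divisor: 4118381 ÷ 52 ≈ 79199.635.
Standard quotas: North 12.8920, South 14.1035, East 1.7326, West 2.2227, Central 3.2991, Coastal 16.8417, Highland 0.9084.
Lower quotas: North 12, South 14, East 1, West 2, Central 3, Coastal 16, Highland 0 (sum 48, leaving 4 seats).
Remainders in descending order: Highland 0.9084, North 0.8920, Coastal 0.8417, East 0.7326, Central 0.2991, West 0.2227, South 0.1035.
Largest remainders: Highland, North, Coastal, East receive the extra seats.
East receives 2.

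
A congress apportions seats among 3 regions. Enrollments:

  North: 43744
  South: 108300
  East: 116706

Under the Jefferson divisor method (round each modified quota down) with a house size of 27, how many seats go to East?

12

Standard divisor 268750/27 ≈ 9953.704; standard quotas: North 4.395, South 10.880, East 11.725.
Rounding down gives 4, 10, 11 = 25 seats, so the divisor must be adjusted.
With modified divisor 9400: modified quotas North 4.654, South 11.521, East 12.416.
Rounding down: North 4, South 11, East 12 (total 27).
East receives 12.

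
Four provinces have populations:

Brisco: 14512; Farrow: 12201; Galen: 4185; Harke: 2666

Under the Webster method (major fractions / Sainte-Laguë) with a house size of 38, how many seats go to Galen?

5

Standard divisor 33564/38 ≈ 883.263; standard quotas: Brisco 16.430, Farrow 13.814, Galen 4.738, Harke 3.018.
Rounding to the nearest integer gives Brisco 16, Farrow 14, Galen 5, Harke 3 — total 38, matching the house size, so no adjustment is needed.
Galen receives 5.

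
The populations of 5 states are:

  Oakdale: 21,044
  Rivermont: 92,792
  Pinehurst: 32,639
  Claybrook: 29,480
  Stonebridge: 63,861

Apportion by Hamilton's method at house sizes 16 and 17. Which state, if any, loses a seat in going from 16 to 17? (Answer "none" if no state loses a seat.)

Oakdale

At 16 seats: Oakdale 2, Rivermont 6, Pinehurst 2, Claybrook 2, Stonebridge 4.
At 17 seats: Oakdale 1, Rivermont 7, Pinehurst 2, Claybrook 2, Stonebridge 5.
Oakdale drops from 2 to 1.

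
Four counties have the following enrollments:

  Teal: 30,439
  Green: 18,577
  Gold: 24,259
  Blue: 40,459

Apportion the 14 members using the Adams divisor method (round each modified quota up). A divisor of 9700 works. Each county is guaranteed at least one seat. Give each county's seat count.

With modified divisor 9700: modified quotas Teal 3.138, Green 1.915, Gold 2.501, Blue 4.171.
Rounding up: Teal 4, Green 2, Gold 3, Blue 5 (total 14).

Teal=4, Green=2, Gold=3, Blue=5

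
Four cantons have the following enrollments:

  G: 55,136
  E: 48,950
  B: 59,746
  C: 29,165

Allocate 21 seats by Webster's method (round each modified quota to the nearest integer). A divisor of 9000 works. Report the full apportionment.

G 6, E 5, B 7, C 3

With modified divisor 9000: modified quotas G 6.126, E 5.439, B 6.638, C 3.241.
Rounding to the nearest integer: G 6, E 5, B 7, C 3 (total 21).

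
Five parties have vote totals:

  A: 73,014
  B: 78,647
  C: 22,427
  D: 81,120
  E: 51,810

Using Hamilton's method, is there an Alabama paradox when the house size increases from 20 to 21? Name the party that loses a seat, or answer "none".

C

At 20 seats: A 5, B 5, C 2, D 5, E 3.
At 21 seats: A 5, B 5, C 1, D 6, E 4.
C drops from 2 to 1.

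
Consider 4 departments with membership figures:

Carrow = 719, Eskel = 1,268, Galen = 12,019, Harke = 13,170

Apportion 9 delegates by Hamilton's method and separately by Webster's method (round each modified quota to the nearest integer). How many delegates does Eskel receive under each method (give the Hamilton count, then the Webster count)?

Hamilton: Carrow 0, Eskel 1, Galen 4, Harke 4.
Webster: Carrow 0, Eskel 0, Galen 4, Harke 5.
Eskel gets 1 under Hamilton and 0 under Webster.

1 and 0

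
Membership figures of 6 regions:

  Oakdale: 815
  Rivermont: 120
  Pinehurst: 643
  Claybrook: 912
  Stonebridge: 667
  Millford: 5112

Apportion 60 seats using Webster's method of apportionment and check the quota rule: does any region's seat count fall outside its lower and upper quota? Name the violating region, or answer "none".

Standard quotas: Oakdale 5.914, Rivermont 0.871, Pinehurst 4.666, Claybrook 6.617, Stonebridge 4.840, Millford 37.093.
Webster allocation: Oakdale 6, Rivermont 1, Pinehurst 5, Claybrook 7, Stonebridge 5, Millford 36.
Millford has quota 37.093 (lower 37, upper 38) but receives 36 — outside the quota interval.

Millford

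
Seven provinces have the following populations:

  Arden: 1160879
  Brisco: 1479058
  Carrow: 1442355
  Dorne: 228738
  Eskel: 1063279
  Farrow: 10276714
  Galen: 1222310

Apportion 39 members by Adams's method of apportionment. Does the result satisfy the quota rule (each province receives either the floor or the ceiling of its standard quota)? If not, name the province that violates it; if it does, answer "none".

Standard quotas: Arden 2.683, Brisco 3.419, Carrow 3.334, Dorne 0.529, Eskel 2.458, Farrow 23.753, Galen 2.825.
Adams allocation: Arden 3, Brisco 4, Carrow 3, Dorne 1, Eskel 3, Farrow 22, Galen 3.
Farrow has quota 23.753 (lower 23, upper 24) but receives 22 — outside the quota interval.

Farrow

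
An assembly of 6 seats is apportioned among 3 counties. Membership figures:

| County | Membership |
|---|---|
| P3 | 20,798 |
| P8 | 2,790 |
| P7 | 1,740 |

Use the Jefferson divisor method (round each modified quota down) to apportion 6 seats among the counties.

Standard divisor 25328/6 ≈ 4221.333; standard quotas: P3 4.927, P8 0.661, P7 0.412.
Rounding down gives 4, 0, 0 = 4 seats, so the divisor must be adjusted.
With modified divisor 3200: modified quotas P3 6.499, P8 0.872, P7 0.544.
Rounding down: P3 6, P8 0, P7 0 (total 6).

P3=6, P8=0, P7=0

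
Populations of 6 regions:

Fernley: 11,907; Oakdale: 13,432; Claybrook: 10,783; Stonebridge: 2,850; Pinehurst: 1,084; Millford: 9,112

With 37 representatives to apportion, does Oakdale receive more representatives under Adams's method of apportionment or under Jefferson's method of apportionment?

Adams: Fernley 9, Oakdale 10, Claybrook 8, Stonebridge 2, Pinehurst 1, Millford 7.
Jefferson: Fernley 9, Oakdale 11, Claybrook 8, Stonebridge 2, Pinehurst 0, Millford 7.
Oakdale gets 10 under Adams and 11 under Jefferson.

Jefferson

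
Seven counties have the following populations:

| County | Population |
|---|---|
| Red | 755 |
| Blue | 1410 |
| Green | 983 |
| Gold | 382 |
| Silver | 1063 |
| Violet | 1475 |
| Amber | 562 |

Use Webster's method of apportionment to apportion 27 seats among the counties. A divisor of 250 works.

Red 3, Blue 6, Green 4, Gold 2, Silver 4, Violet 6, Amber 2

With modified divisor 250: modified quotas Red 3.020, Blue 5.640, Green 3.932, Gold 1.528, Silver 4.252, Violet 5.900, Amber 2.248.
Rounding to the nearest integer: Red 3, Blue 6, Green 4, Gold 2, Silver 4, Violet 6, Amber 2 (total 27).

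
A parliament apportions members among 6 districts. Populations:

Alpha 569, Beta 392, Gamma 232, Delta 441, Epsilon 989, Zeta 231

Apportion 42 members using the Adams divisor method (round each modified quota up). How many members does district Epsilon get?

Standard divisor 2854/42 ≈ 67.952; standard quotas: Alpha 8.374, Beta 5.769, Gamma 3.414, Delta 6.490, Epsilon 14.554, Zeta 3.399.
Rounding up gives 9, 6, 4, 7, 15, 4 = 45 seats, so the divisor must be adjusted.
With modified divisor 75: modified quotas Alpha 7.587, Beta 5.227, Gamma 3.093, Delta 5.880, Epsilon 13.187, Zeta 3.080.
Rounding up: Alpha 8, Beta 6, Gamma 4, Delta 6, Epsilon 14, Zeta 4 (total 42).
Epsilon receives 14.

14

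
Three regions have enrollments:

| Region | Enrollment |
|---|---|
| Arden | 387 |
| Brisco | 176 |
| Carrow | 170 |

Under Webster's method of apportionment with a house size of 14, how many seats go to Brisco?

3

Standard divisor 733/14 ≈ 52.357; standard quotas: Arden 7.392, Brisco 3.362, Carrow 3.247.
Rounding to the nearest integer gives 7, 3, 3 = 13 seats, so the divisor must be adjusted.
With modified divisor 51: modified quotas Arden 7.588, Brisco 3.451, Carrow 3.333.
Rounding to the nearest integer: Arden 8, Brisco 3, Carrow 3 (total 14).
Brisco receives 3.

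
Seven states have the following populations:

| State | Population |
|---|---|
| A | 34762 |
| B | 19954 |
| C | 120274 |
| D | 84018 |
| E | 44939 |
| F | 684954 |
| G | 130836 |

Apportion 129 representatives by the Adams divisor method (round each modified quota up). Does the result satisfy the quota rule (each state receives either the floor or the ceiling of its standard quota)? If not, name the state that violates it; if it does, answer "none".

Standard quotas: A 4.005, B 2.299, C 13.856, D 9.679, E 5.177, F 78.911, G 15.073.
Adams allocation: A 4, B 3, C 14, D 10, E 6, F 77, G 15.
F has quota 78.911 (lower 78, upper 79) but receives 77 — outside the quota interval.

F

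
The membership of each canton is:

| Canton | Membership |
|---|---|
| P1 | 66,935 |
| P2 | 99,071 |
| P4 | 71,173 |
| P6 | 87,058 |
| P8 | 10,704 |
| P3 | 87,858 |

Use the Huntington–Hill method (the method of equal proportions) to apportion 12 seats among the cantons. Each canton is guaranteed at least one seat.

With divisor 38157: modified quotas P1 1.754, P2 2.596, P4 1.865, P6 2.282, P8 0.281, P3 2.303.
Geometric-mean thresholds: P1 √(1·2)=1.414, P2 √(2·3)=2.449, P4 √(1·2)=1.414, P6 √(2·3)=2.449, P8 (min 1), P3 √(2·3)=2.449.
Each quota rounded against its threshold gives P1 2, P2 3, P4 2, P6 2, P8 1, P3 2 (total 12).

P1 2; P2 3; P4 2; P6 2; P8 1; P3 2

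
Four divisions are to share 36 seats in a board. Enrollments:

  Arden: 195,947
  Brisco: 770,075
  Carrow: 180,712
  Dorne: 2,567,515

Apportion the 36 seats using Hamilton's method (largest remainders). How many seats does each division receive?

Arden 2, Brisco 7, Carrow 2, Dorne 25

The standard divisor is 3714249/36 ≈ 103173.583.
Standard quotas: Arden 1.8992, Brisco 7.4639, Carrow 1.7515, Dorne 24.8854.
Lower quotas: Arden 1, Brisco 7, Carrow 1, Dorne 24 (sum 33, leaving 3 seats).
Remainders in descending order: Arden 0.8992, Dorne 0.8854, Carrow 0.7515, Brisco 0.4639.
The surplus seats go to Arden, Dorne, Carrow.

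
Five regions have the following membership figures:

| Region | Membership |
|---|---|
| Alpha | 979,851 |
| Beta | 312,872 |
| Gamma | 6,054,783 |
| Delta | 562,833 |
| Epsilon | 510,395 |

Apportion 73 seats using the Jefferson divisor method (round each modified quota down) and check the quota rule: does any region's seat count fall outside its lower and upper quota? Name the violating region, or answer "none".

Gamma

Standard quotas: Alpha 8.494, Beta 2.712, Gamma 52.489, Delta 4.879, Epsilon 4.425.
Jefferson allocation: Alpha 8, Beta 2, Gamma 54, Delta 5, Epsilon 4.
Gamma has quota 52.489 (lower 52, upper 53) but receives 54 — outside the quota interval.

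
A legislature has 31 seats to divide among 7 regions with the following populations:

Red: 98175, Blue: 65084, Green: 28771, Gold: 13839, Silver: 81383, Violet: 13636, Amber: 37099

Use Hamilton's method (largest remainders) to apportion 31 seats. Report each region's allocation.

Red 9, Blue 6, Green 3, Gold 1, Silver 8, Violet 1, Amber 3

Standard divisor: 337987 ÷ 31 ≈ 10902.806.
Standard quotas: Red 9.0046, Blue 5.9695, Green 2.6389, Gold 1.2693, Silver 7.4644, Violet 1.2507, Amber 3.4027.
Lower quotas: Red 9, Blue 5, Green 2, Gold 1, Silver 7, Violet 1, Amber 3 (sum 28, leaving 3 seats).
Remainders in descending order: Blue 0.9695, Green 0.6389, Silver 0.4644, Amber 0.4027, Gold 0.2693, Violet 0.2507, Red 0.0046.
Largest remainders: Blue, Green, Silver receive the extra seats.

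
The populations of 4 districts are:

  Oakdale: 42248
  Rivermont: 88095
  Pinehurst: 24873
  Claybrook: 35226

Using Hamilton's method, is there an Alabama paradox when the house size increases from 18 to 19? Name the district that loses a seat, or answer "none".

Pinehurst

At 18 seats: Oakdale 4, Rivermont 8, Pinehurst 3, Claybrook 3.
At 19 seats: Oakdale 4, Rivermont 9, Pinehurst 2, Claybrook 4.
Pinehurst drops from 3 to 2.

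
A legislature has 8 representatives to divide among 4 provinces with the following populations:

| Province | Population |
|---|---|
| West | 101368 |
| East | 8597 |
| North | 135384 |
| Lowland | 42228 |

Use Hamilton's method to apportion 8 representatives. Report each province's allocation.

West: 3, East: 0, North: 4, Lowland: 1

The standard divisor is 287577/8 ≈ 35947.125.
Standard quotas: West 2.8199, East 0.2392, North 3.7662, Lowland 1.1747.
Lower quotas: West 2, East 0, North 3, Lowland 1 (sum 6, leaving 2 seats).
Remainders in descending order: West 0.8199, North 0.7662, East 0.2392, Lowland 0.1747.
The surplus seats go to West, North.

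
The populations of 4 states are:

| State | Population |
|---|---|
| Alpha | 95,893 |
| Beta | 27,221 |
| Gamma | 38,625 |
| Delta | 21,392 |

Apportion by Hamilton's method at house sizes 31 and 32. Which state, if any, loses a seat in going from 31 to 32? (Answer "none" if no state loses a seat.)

Delta

At 31 seats: Alpha 16, Beta 5, Gamma 6, Delta 4.
At 32 seats: Alpha 17, Beta 5, Gamma 7, Delta 3.
Delta drops from 4 to 3.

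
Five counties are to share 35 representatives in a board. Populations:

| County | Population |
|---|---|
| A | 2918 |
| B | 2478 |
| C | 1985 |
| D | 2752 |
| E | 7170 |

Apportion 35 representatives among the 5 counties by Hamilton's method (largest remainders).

A=6, B=5, C=4, D=6, E=14

Standard divisor: 17303 ÷ 35 ≈ 494.371.
Standard quotas: A 5.9024, B 5.0124, C 4.0152, D 5.5667, E 14.5033.
Lower quotas: A 5, B 5, C 4, D 5, E 14 (sum 33, leaving 2 seats).
Remainders in descending order: A 0.9024, D 0.5667, E 0.5033, C 0.0152, B 0.0124.
The surplus seats go to A, D.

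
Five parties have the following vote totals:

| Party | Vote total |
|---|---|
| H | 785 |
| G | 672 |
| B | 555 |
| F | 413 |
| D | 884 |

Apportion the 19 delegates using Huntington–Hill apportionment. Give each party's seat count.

With divisor 172: modified quotas H 4.564, G 3.907, B 3.227, F 2.401, D 5.140.
Geometric-mean thresholds: H √(4·5)=4.472, G √(3·4)=3.464, B √(3·4)=3.464, F √(2·3)=2.449, D √(5·6)=5.477.
Each quota rounded against its threshold gives H 5, G 4, B 3, F 2, D 5 (total 19).

H 5, G 4, B 3, F 2, D 5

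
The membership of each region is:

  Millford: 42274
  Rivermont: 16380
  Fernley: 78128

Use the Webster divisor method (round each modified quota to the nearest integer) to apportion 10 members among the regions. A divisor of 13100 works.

Millford 3; Rivermont 1; Fernley 6

With modified divisor 13100: modified quotas Millford 3.227, Rivermont 1.250, Fernley 5.964.
Rounding to the nearest integer: Millford 3, Rivermont 1, Fernley 6 (total 10).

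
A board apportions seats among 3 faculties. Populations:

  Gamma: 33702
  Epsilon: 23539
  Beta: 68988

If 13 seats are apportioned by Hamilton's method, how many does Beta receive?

The standard divisor is 126229/13 ≈ 9709.923.
Standard quotas: Gamma 3.4709, Epsilon 2.4242, Beta 7.1049.
Lower quotas: Gamma 3, Epsilon 2, Beta 7 (sum 12, leaving 1 seat).
Remainders in descending order: Gamma 0.4709, Epsilon 0.4242, Beta 0.1049.
The surplus seat goes to Gamma.
Beta receives 7.

7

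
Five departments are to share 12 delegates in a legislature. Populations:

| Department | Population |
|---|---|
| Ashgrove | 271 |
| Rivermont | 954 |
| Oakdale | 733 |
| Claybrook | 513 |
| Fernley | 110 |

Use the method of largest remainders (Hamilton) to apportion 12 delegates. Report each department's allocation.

Standard divisor: 2581 ÷ 12 ≈ 215.083.
Standard quotas: Ashgrove 1.260, Rivermont 4.435, Oakdale 3.408, Claybrook 2.385, Fernley 0.511.
Lower quotas: Ashgrove 1, Rivermont 4, Oakdale 3, Claybrook 2, Fernley 0 (sum 10, leaving 2 seats).
Remainders in descending order: Fernley 0.511, Rivermont 0.435, Oakdale 0.408, Claybrook 0.385, Ashgrove 0.260.
Largest remainders: Fernley, Rivermont receive the extra seats.

Ashgrove 1, Rivermont 5, Oakdale 3, Claybrook 2, Fernley 1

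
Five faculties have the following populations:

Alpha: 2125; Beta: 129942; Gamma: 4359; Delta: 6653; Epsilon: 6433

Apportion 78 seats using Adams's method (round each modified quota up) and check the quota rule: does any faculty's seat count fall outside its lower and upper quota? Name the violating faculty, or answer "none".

Standard quotas: Alpha 1.109, Beta 67.790, Gamma 2.274, Delta 3.471, Epsilon 3.356.
Adams allocation: Alpha 2, Beta 65, Gamma 3, Delta 4, Epsilon 4.
Beta has quota 67.790 (lower 67, upper 68) but receives 65 — outside the quota interval.

Beta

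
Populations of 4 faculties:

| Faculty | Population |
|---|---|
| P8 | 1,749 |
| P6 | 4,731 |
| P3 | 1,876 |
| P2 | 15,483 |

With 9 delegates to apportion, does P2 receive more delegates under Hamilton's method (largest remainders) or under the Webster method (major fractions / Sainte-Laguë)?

Hamilton: P8 0, P6 2, P3 1, P2 6.
Webster: P8 1, P6 2, P3 1, P2 5.
P2 gets 6 under Hamilton and 5 under Webster.

Hamilton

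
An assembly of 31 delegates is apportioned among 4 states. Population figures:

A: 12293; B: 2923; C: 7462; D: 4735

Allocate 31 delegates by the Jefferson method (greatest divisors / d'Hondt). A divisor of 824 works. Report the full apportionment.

With modified divisor 824: modified quotas A 14.919, B 3.547, C 9.056, D 5.746.
Rounding down: A 14, B 3, C 9, D 5 (total 31).

A: 14, B: 3, C: 9, D: 5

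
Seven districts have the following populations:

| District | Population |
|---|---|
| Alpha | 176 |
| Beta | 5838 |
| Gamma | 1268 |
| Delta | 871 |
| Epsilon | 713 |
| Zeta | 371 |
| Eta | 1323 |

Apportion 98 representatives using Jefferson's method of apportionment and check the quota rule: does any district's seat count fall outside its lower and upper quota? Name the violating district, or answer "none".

Beta

Standard quotas: Alpha 1.633, Beta 54.178, Gamma 11.767, Delta 8.083, Epsilon 6.617, Zeta 3.443, Eta 12.278.
Jefferson allocation: Alpha 1, Beta 56, Gamma 12, Delta 8, Epsilon 6, Zeta 3, Eta 12.
Beta has quota 54.178 (lower 54, upper 55) but receives 56 — outside the quota interval.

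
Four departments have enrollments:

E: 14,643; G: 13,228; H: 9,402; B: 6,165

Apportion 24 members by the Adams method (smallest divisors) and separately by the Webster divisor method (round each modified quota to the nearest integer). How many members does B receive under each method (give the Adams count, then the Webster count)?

Adams: E 8, G 7, H 5, B 4.
Webster: E 8, G 8, H 5, B 3.
B gets 4 under Adams and 3 under Webster.

4 and 3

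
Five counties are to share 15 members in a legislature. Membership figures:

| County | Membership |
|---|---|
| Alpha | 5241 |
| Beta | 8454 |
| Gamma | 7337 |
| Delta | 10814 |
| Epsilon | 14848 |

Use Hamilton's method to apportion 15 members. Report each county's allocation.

Alpha 2; Beta 3; Gamma 2; Delta 3; Epsilon 5

Standard divisor: 46694 ÷ 15 ≈ 3112.933.
Standard quotas: Alpha 1.6836, Beta 2.7158, Gamma 2.3569, Delta 3.4739, Epsilon 4.7698.
Lower quotas: Alpha 1, Beta 2, Gamma 2, Delta 3, Epsilon 4 (sum 12, leaving 3 seats).
Remainders in descending order: Epsilon 0.7698, Beta 0.7158, Alpha 0.6836, Delta 0.4739, Gamma 0.3569.
The surplus seats go to Epsilon, Beta, Alpha.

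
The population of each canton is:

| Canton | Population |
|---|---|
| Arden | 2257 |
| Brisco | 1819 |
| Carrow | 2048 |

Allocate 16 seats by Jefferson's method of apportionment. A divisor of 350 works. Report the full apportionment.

With modified divisor 350: modified quotas Arden 6.449, Brisco 5.197, Carrow 5.851.
Rounding down: Arden 6, Brisco 5, Carrow 5 (total 16).

Arden 6, Brisco 5, Carrow 5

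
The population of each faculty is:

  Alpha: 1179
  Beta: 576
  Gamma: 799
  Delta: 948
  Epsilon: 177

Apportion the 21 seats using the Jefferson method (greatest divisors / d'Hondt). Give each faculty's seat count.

Alpha=7; Beta=3; Gamma=5; Delta=5; Epsilon=1

Standard divisor 3679/21 ≈ 175.19; standard quotas: Alpha 6.730, Beta 3.288, Gamma 4.561, Delta 5.411, Epsilon 1.010.
Rounding down gives 6, 3, 4, 5, 1 = 19 seats, so the divisor must be adjusted.
With modified divisor 159: modified quotas Alpha 7.415, Beta 3.623, Gamma 5.025, Delta 5.962, Epsilon 1.113.
Rounding down: Alpha 7, Beta 3, Gamma 5, Delta 5, Epsilon 1 (total 21).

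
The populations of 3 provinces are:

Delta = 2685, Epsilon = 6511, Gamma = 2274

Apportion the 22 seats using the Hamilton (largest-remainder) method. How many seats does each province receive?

Standard divisor: 11470 ÷ 22 ≈ 521.364.
Standard quotas: Delta 5.1500, Epsilon 12.4884, Gamma 4.3616.
Lower quotas: Delta 5, Epsilon 12, Gamma 4 (sum 21, leaving 1 seat).
Remainders in descending order: Epsilon 0.4884, Gamma 0.3616, Delta 0.1500.
Largest remainder: Epsilon receives the extra seat.

Delta 5, Epsilon 13, Gamma 4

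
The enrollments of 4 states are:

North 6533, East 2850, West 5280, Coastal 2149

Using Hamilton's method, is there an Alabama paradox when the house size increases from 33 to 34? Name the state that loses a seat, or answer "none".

At 33 seats: North 13, East 6, West 10, Coastal 4.
At 34 seats: North 13, East 6, West 11, Coastal 4.
No state's allocation decreased.

none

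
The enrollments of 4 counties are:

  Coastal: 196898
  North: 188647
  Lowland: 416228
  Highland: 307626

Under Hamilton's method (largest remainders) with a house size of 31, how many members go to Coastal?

The standard divisor is 1109399/31 ≈ 35787.065.
Standard quotas: Coastal 5.5019, North 5.2714, Lowland 11.6307, Highland 8.5960.
Lower quotas: Coastal 5, North 5, Lowland 11, Highland 8 (sum 29, leaving 2 seats).
Remainders in descending order: Lowland 0.6307, Highland 0.5960, Coastal 0.5019, North 0.2714.
Largest remainders: Lowland, Highland receive the extra seats.
Coastal receives 5.

5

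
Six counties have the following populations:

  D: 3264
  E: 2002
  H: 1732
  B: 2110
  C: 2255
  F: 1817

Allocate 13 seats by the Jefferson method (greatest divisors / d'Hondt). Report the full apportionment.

Standard divisor 13180/13 ≈ 1013.846; standard quotas: D 3.219, E 1.975, H 1.708, B 2.081, C 2.224, F 1.792.
Rounding down gives 3, 1, 1, 2, 2, 1 = 10 seats, so the divisor must be adjusted.
With modified divisor 840: modified quotas D 3.886, E 2.383, H 2.062, B 2.512, C 2.685, F 2.163.
Rounding down: D 3, E 2, H 2, B 2, C 2, F 2 (total 13).

D: 3, E: 2, H: 2, B: 2, C: 2, F: 2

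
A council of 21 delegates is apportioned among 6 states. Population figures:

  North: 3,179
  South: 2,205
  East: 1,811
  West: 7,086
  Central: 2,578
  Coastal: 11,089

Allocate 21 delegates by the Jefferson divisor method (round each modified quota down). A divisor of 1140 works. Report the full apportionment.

North 2; South 1; East 1; West 6; Central 2; Coastal 9

With modified divisor 1140: modified quotas North 2.789, South 1.934, East 1.589, West 6.216, Central 2.261, Coastal 9.727.
Rounding down: North 2, South 1, East 1, West 6, Central 2, Coastal 9 (total 21).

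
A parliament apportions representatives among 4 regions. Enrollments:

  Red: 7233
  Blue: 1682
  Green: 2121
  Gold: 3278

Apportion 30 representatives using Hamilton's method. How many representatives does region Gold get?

Standard divisor: 14314 ÷ 30 ≈ 477.133.
Standard quotas: Red 15.1593, Blue 3.5252, Green 4.4453, Gold 6.8702.
Lower quotas: Red 15, Blue 3, Green 4, Gold 6 (sum 28, leaving 2 seats).
Remainders in descending order: Gold 0.8702, Blue 0.5252, Green 0.4453, Red 0.1593.
Largest remainders: Gold, Blue receive the extra seats.
Gold receives 7.

7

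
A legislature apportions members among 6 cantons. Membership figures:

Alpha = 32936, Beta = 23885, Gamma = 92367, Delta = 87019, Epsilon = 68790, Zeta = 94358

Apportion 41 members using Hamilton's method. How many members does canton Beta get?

2

The standard divisor is 399355/41 ≈ 9740.366.
Standard quotas: Alpha 3.3814, Beta 2.4522, Gamma 9.4829, Delta 8.9339, Epsilon 7.0624, Zeta 9.6873.
Lower quotas: Alpha 3, Beta 2, Gamma 9, Delta 8, Epsilon 7, Zeta 9 (sum 38, leaving 3 seats).
Remainders in descending order: Delta 0.9339, Zeta 0.6873, Gamma 0.4829, Beta 0.4522, Alpha 0.3814, Epsilon 0.0624.
Largest remainders: Delta, Zeta, Gamma receive the extra seats.
Beta receives 2.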